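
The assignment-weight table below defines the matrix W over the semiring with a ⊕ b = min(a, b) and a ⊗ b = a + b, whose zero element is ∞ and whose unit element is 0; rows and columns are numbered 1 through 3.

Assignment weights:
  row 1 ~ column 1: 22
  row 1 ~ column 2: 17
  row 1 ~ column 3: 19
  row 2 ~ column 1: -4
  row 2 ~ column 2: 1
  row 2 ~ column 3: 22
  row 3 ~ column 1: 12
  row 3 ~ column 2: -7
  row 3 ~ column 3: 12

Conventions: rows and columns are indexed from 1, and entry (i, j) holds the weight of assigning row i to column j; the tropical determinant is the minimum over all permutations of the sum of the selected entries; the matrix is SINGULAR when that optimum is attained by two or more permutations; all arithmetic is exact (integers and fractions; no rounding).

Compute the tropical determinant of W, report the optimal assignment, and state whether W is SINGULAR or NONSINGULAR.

σ = (1, 2, 3): 22 + 1 + 12 = 35
σ = (1, 3, 2): 22 + 22 + (-7) = 37
σ = (2, 1, 3): 17 + (-4) + 12 = 25
σ = (2, 3, 1): 17 + 22 + 12 = 51
σ = (3, 1, 2): 19 + (-4) + (-7) = 8
σ = (3, 2, 1): 19 + 1 + 12 = 32
Optimal value attained by: σ = (3, 1, 2).
Answer: det⊕(W) = 8; verdict: NONSINGULAR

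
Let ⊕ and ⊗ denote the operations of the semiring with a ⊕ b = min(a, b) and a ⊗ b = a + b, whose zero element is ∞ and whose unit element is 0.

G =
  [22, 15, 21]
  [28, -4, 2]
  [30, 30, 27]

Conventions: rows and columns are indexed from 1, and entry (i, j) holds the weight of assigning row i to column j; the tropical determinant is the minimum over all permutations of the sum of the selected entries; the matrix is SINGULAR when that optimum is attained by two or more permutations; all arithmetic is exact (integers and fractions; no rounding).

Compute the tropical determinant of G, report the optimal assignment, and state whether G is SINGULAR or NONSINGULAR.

σ = (1, 2, 3): 22 + (-4) + 27 = 45
σ = (1, 3, 2): 22 + 2 + 30 = 54
σ = (2, 1, 3): 15 + 28 + 27 = 70
σ = (2, 3, 1): 15 + 2 + 30 = 47
σ = (3, 1, 2): 21 + 28 + 30 = 79
σ = (3, 2, 1): 21 + (-4) + 30 = 47
Optimal value attained by: σ = (1, 2, 3).
Answer: det⊕(G) = 45; verdict: NONSINGULAR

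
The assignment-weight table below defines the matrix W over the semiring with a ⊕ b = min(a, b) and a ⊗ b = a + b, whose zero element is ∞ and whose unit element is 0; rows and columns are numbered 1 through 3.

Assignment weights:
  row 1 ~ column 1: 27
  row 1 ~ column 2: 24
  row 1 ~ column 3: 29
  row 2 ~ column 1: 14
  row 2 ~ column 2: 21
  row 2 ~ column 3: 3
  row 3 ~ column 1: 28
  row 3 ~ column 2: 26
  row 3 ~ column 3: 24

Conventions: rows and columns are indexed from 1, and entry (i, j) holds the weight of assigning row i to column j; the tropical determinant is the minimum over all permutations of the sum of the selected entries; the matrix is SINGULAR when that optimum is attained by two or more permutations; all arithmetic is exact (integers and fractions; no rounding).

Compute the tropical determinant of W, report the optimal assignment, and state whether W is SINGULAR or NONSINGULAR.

σ = (1, 2, 3): 27 + 21 + 24 = 72
σ = (1, 3, 2): 27 + 3 + 26 = 56
σ = (2, 1, 3): 24 + 14 + 24 = 62
σ = (2, 3, 1): 24 + 3 + 28 = 55
σ = (3, 1, 2): 29 + 14 + 26 = 69
σ = (3, 2, 1): 29 + 21 + 28 = 78
Optimal value attained by: σ = (2, 3, 1).
Answer: det⊕(W) = 55; verdict: NONSINGULAR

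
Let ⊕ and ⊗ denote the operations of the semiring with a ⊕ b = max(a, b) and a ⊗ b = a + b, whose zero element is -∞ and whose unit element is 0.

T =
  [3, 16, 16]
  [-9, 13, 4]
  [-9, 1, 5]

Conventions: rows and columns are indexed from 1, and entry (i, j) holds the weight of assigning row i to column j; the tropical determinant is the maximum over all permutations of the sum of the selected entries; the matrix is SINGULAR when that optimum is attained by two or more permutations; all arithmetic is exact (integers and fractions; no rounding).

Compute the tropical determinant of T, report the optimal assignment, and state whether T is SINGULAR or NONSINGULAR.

σ = (1, 2, 3): 3 + 13 + 5 = 21
σ = (1, 3, 2): 3 + 4 + 1 = 8
σ = (2, 1, 3): 16 + (-9) + 5 = 12
σ = (2, 3, 1): 16 + 4 + (-9) = 11
σ = (3, 1, 2): 16 + (-9) + 1 = 8
σ = (3, 2, 1): 16 + 13 + (-9) = 20
Optimal value attained by: σ = (1, 2, 3).
Answer: det⊕(T) = 21; verdict: NONSINGULAR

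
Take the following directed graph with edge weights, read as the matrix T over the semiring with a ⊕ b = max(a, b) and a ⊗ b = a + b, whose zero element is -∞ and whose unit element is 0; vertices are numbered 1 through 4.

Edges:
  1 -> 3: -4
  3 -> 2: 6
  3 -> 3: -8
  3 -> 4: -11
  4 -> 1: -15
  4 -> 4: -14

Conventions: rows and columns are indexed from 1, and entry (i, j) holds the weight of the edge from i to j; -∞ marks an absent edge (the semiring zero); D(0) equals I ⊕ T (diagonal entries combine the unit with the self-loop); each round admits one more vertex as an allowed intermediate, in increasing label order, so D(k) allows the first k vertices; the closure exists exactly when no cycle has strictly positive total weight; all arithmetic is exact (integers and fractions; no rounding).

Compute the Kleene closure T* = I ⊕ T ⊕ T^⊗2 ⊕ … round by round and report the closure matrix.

D(0):
  [0, -∞, -4, -∞]
  [-∞, 0, -∞, -∞]
  [-∞, 6, 0, -11]
  [-15, -∞, -∞, 0]
D(1):
  [0, -∞, -4, -∞]
  [-∞, 0, -∞, -∞]
  [-∞, 6, 0, -11]
  [-15, -∞, -19, 0]
D(2):
  [0, -∞, -4, -∞]
  [-∞, 0, -∞, -∞]
  [-∞, 6, 0, -11]
  [-15, -∞, -19, 0]
D(3):
  [0, 2, -4, -15]
  [-∞, 0, -∞, -∞]
  [-∞, 6, 0, -11]
  [-15, -13, -19, 0]
D(4):
  [0, 2, -4, -15]
  [-∞, 0, -∞, -∞]
  [-26, 6, 0, -11]
  [-15, -13, -19, 0]
Answer: T* = [[0, 2, -4, -15], [-∞, 0, -∞, -∞], [-26, 6, 0, -11], [-15, -13, -19, 0]]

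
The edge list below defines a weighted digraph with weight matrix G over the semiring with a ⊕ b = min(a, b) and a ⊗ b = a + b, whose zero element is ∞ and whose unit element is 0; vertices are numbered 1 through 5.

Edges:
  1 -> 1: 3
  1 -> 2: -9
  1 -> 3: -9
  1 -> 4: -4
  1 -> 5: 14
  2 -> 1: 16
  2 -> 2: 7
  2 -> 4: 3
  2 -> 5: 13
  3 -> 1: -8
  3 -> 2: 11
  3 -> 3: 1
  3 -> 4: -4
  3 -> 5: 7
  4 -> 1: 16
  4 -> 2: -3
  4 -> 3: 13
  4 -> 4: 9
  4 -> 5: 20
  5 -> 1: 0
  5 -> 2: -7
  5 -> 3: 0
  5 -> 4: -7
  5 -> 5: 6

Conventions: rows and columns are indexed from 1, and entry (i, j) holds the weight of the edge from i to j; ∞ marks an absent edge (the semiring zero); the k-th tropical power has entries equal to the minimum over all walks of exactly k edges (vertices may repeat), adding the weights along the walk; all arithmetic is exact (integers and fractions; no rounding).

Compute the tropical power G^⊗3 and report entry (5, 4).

G^⊗2:
  [-17, -7, -8, -13, -2]
  [13, 0, 7, 6, 19]
  [-7, -17, -17, -12, 6]
  [5, 4, 7, 0, 10]
  [-8, -10, -9, -4, 6]
G^⊗3:
  [-16, -26, -26, -21, -3]
  [-1, 3, 4, 3, 13]
  [-25, -16, -16, -21, -10]
  [-1, -4, -4, 1, 14]
  [-17, -17, -17, -13, -2]
Key observation: the optimum is the walk 5->1->3->4, with weight 0 + (-9) + (-4) = -13.
Optimal value attained by: walk 5->1->3->4.
Answer: (G^⊗3)[5][4] = -13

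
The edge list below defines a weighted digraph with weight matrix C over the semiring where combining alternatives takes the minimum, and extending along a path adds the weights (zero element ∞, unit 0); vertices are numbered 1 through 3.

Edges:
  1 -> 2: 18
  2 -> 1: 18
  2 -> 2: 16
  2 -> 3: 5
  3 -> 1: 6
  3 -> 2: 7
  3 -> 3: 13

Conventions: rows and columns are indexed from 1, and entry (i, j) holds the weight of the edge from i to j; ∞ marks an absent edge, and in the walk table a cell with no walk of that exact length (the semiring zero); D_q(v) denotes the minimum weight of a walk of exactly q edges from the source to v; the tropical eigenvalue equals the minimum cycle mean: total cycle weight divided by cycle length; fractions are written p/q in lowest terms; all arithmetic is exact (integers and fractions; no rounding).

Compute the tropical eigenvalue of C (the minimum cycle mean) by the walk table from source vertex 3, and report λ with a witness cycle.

q=0: [∞, ∞, 0]
q=1: [6, 7, 13]
q=2: [19, 20, 12]
q=3: [18, 19, 25]
Optimal cycle mean attained by: cycle 2->3->2, total 5 + 7, length 2.
Answer: λ = 6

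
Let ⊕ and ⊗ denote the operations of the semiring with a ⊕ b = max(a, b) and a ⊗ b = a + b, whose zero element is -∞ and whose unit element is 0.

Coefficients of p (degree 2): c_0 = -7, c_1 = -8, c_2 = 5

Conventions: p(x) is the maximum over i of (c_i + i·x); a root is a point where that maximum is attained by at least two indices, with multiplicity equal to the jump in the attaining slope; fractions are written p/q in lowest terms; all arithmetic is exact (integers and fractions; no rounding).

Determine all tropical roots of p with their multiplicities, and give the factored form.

hull edge (i=0, c=-7) to (i=2, c=5): slope 6, span 2
Factored form: p(x) = 5 ⊗ (x ⊕ (-6)) ⊗ (x ⊕ (-6))
Answer: roots = -6 (mult 2)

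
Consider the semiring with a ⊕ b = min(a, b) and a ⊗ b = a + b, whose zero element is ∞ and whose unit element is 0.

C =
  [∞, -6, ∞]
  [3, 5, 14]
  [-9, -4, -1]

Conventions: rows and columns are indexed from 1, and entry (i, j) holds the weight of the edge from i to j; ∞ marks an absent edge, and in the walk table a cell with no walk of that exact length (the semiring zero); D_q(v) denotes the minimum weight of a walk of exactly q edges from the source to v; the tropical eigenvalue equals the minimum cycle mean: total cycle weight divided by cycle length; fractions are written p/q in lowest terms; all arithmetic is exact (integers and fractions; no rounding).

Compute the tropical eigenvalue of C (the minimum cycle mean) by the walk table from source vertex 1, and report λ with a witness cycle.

q=0: [0, ∞, ∞]
q=1: [∞, -6, ∞]
q=2: [-3, -1, 8]
q=3: [-1, -9, 7]
Optimal cycle mean attained by: cycle 1->2->1, total (-6) + 3, length 2.
Answer: λ = -3/2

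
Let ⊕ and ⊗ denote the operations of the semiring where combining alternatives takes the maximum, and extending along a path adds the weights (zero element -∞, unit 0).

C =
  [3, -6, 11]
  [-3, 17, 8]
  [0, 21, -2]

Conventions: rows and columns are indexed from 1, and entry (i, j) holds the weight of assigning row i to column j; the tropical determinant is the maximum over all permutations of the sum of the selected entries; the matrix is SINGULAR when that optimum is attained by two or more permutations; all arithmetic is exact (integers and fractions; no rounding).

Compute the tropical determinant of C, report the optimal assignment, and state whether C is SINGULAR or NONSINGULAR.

σ = (1, 2, 3): 3 + 17 + (-2) = 18
σ = (1, 3, 2): 3 + 8 + 21 = 32
σ = (2, 1, 3): (-6) + (-3) + (-2) = -11
σ = (2, 3, 1): (-6) + 8 + 0 = 2
σ = (3, 1, 2): 11 + (-3) + 21 = 29
σ = (3, 2, 1): 11 + 17 + 0 = 28
Optimal value attained by: σ = (1, 3, 2).
Answer: det⊕(C) = 32; verdict: NONSINGULAR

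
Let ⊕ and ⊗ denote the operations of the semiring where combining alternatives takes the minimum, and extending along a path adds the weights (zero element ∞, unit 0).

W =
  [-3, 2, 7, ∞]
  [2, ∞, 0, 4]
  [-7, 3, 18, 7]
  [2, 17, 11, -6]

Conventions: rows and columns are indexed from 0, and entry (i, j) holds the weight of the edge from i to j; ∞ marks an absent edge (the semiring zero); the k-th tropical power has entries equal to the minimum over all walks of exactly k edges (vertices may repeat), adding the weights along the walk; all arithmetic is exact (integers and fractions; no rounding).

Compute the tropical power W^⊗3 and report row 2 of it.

W^⊗2:
  [-6, -1, 2, 6]
  [-7, 3, 9, -2]
  [-10, -5, 0, 1]
  [-4, 4, 5, -12]
W^⊗3:
  [-9, -4, -1, 0]
  [-10, -5, 0, -8]
  [-13, -8, -5, -5]
  [-10, -2, -1, -18]
Answer: row 2 of W^⊗3 = [-13, -8, -5, -5]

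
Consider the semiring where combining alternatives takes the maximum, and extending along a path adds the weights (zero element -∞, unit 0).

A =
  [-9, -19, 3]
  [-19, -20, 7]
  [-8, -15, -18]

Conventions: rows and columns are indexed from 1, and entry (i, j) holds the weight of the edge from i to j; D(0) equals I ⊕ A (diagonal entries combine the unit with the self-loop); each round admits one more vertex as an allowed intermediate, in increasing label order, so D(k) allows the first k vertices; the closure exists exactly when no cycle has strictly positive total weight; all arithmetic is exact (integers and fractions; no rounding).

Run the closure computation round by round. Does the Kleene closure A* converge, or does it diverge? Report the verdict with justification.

D(0):
  [0, -19, 3]
  [-19, 0, 7]
  [-8, -15, 0]
D(1):
  [0, -19, 3]
  [-19, 0, 7]
  [-8, -15, 0]
D(2):
  [0, -19, 3]
  [-19, 0, 7]
  [-8, -15, 0]
D(3):
  [0, -12, 3]
  [-1, 0, 7]
  [-8, -15, 0]
Key observation: every diagonal entry stays at the unit through all rounds, so no improving cycle exists.
Answer: CONVERGES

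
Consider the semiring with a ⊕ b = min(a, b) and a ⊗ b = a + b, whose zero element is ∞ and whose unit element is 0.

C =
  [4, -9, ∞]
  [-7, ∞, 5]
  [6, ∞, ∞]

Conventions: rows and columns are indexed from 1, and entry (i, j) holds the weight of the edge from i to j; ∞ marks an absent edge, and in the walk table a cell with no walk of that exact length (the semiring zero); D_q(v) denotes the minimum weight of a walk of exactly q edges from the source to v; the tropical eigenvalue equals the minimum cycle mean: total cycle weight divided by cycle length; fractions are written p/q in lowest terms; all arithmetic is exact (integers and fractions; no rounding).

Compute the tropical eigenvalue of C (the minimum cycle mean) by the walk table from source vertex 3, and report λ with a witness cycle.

q=0: [∞, ∞, 0]
q=1: [6, ∞, ∞]
q=2: [10, -3, ∞]
q=3: [-10, 1, 2]
Optimal cycle mean attained by: cycle 1->2->1, total (-9) + (-7), length 2.
Answer: λ = -8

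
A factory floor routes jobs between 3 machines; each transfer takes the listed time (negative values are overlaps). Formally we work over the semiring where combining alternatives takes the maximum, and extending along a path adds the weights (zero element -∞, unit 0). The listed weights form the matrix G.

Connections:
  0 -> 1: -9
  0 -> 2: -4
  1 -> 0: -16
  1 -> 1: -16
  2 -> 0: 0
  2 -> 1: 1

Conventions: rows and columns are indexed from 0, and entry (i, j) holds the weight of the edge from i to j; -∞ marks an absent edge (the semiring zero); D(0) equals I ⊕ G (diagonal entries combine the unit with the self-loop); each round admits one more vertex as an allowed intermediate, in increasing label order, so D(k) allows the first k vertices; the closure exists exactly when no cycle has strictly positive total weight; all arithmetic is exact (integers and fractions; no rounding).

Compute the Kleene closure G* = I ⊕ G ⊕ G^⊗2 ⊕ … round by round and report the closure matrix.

D(0):
  [0, -9, -4]
  [-16, 0, -∞]
  [0, 1, 0]
D(1):
  [0, -9, -4]
  [-16, 0, -20]
  [0, 1, 0]
D(2):
  [0, -9, -4]
  [-16, 0, -20]
  [0, 1, 0]
D(3):
  [0, -3, -4]
  [-16, 0, -20]
  [0, 1, 0]
Answer: G* = [[0, -3, -4], [-16, 0, -20], [0, 1, 0]]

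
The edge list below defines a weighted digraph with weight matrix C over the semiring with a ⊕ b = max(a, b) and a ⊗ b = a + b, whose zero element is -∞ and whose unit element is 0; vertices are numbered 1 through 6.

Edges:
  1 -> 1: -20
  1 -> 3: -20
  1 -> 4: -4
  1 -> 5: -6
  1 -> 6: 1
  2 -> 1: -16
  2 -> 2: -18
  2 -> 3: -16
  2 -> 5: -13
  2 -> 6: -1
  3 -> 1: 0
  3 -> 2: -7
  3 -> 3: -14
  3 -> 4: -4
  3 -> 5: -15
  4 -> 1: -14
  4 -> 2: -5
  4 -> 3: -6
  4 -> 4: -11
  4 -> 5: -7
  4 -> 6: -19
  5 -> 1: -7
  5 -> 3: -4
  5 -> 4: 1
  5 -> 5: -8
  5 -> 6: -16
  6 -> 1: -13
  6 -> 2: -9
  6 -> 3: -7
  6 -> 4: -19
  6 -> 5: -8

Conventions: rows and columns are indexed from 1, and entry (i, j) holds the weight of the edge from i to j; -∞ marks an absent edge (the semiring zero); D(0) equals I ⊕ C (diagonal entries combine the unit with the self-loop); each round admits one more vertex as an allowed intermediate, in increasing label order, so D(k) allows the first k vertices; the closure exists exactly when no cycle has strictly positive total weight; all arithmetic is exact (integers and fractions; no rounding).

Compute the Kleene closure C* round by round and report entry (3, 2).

D(0):
  [0, -∞, -20, -4, -6, 1]
  [-16, 0, -16, -∞, -13, -1]
  [0, -7, 0, -4, -15, -∞]
  [-14, -5, -6, 0, -7, -19]
  [-7, -∞, -4, 1, 0, -16]
  [-13, -9, -7, -19, -8, 0]
D(1):
  [0, -∞, -20, -4, -6, 1]
  [-16, 0, -16, -20, -13, -1]
  [0, -7, 0, -4, -6, 1]
  [-14, -5, -6, 0, -7, -13]
  [-7, -∞, -4, 1, 0, -6]
  [-13, -9, -7, -17, -8, 0]
D(2):
  [0, -∞, -20, -4, -6, 1]
  [-16, 0, -16, -20, -13, -1]
  [0, -7, 0, -4, -6, 1]
  [-14, -5, -6, 0, -7, -6]
  [-7, -∞, -4, 1, 0, -6]
  [-13, -9, -7, -17, -8, 0]
D(3):
  [0, -27, -20, -4, -6, 1]
  [-16, 0, -16, -20, -13, -1]
  [0, -7, 0, -4, -6, 1]
  [-6, -5, -6, 0, -7, -5]
  [-4, -11, -4, 1, 0, -3]
  [-7, -9, -7, -11, -8, 0]
D(4):
  [0, -9, -10, -4, -6, 1]
  [-16, 0, -16, -20, -13, -1]
  [0, -7, 0, -4, -6, 1]
  [-6, -5, -6, 0, -7, -5]
  [-4, -4, -4, 1, 0, -3]
  [-7, -9, -7, -11, -8, 0]
D(5):
  [0, -9, -10, -4, -6, 1]
  [-16, 0, -16, -12, -13, -1]
  [0, -7, 0, -4, -6, 1]
  [-6, -5, -6, 0, -7, -5]
  [-4, -4, -4, 1, 0, -3]
  [-7, -9, -7, -7, -8, 0]
D(6):
  [0, -8, -6, -4, -6, 1]
  [-8, 0, -8, -8, -9, -1]
  [0, -7, 0, -4, -6, 1]
  [-6, -5, -6, 0, -7, -5]
  [-4, -4, -4, 1, 0, -3]
  [-7, -9, -7, -7, -8, 0]
Answer: C*[3][2] = -7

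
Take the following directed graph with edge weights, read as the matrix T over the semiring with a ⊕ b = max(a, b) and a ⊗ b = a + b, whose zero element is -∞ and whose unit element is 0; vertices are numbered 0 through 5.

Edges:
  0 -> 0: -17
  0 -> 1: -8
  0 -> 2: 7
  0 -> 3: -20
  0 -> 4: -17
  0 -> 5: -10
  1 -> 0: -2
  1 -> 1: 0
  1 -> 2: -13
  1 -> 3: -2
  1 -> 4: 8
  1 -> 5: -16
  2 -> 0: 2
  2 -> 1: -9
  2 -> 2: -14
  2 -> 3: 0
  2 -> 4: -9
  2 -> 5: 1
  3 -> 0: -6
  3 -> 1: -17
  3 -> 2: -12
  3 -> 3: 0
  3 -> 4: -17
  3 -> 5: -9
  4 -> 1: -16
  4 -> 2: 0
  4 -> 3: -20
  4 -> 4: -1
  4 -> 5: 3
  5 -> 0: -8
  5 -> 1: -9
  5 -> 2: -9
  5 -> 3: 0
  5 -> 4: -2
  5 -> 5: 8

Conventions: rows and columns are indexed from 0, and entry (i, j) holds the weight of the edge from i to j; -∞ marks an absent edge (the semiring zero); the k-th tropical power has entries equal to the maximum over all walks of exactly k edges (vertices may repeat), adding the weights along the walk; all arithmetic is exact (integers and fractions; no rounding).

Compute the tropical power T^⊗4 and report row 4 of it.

T^⊗2:
  [9, -2, -7, 7, 0, 8]
  [-2, 0, 8, -2, 8, 11]
  [-6, -6, 9, 1, -1, 9]
  [-6, -14, 1, 0, -9, -1]
  [2, -6, -1, 3, 1, 11]
  [0, -1, -1, 8, 6, 16]
T^⊗3:
  [1, 1, 16, 8, 6, 16]
  [10, 2, 8, 11, 9, 19]
  [11, 0, 1, 9, 7, 17]
  [3, -8, 1, 1, -3, 7]
  [3, 2, 9, 11, 9, 19]
  [8, 7, 7, 16, 14, 24]
T^⊗4:
  [18, 7, 8, 16, 14, 24]
  [11, 10, 17, 19, 17, 27]
  [9, 8, 18, 17, 15, 25]
  [3, -2, 10, 7, 5, 15]
  [11, 10, 10, 19, 17, 27]
  [16, 15, 15, 24, 22, 32]
Answer: row 4 of T^⊗4 = [11, 10, 10, 19, 17, 27]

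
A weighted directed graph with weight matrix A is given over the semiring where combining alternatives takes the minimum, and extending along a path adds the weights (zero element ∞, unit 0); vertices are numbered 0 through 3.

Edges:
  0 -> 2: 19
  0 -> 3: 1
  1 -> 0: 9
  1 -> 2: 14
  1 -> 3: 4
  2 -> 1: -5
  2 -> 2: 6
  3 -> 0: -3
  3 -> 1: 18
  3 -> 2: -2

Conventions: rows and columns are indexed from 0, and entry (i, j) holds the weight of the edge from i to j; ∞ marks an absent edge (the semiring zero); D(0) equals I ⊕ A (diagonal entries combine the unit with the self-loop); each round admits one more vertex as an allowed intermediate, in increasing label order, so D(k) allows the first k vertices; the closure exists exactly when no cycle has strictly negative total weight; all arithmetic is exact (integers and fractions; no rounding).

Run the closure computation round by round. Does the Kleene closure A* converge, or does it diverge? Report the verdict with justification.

D(0):
  [0, ∞, 19, 1]
  [9, 0, 14, 4]
  [∞, -5, 0, ∞]
  [-3, 18, -2, 0]
Detection: at round 1, diagonal entry (3, 3) turns strictly negative.
Key observation: the cycle 3->0->3 has total weight (-3) + 1, which is strictly negative.
Answer: DIVERGES — negative cycle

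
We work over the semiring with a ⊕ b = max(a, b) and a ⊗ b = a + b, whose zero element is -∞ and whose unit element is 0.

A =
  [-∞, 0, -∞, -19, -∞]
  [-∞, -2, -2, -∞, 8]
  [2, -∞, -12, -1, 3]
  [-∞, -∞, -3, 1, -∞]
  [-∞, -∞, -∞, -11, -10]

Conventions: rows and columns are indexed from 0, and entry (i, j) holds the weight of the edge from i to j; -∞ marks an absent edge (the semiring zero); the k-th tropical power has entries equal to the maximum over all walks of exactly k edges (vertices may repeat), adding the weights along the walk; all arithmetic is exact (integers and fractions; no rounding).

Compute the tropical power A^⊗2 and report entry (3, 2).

A^⊗2:
  [-∞, -2, -2, -18, 8]
  [0, -4, -4, -3, 6]
  [-10, 2, -4, 0, -7]
  [-1, -∞, -2, 2, 0]
  [-∞, -∞, -14, -10, -20]
Key observation: the optimum is the walk 3->3->2, with weight 1 + (-3) = -2.
Optimal value attained by: walk 3->3->2.
Answer: (A^⊗2)[3][2] = -2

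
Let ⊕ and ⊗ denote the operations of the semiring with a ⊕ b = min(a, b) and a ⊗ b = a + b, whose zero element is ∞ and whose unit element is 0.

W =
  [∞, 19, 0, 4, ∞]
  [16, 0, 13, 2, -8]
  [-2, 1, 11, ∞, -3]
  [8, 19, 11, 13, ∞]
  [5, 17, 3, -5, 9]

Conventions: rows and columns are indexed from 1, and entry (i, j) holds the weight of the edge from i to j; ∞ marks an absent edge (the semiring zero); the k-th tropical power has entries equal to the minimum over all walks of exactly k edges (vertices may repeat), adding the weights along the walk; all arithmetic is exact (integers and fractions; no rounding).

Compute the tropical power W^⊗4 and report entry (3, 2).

W^⊗2:
  [-2, 1, 11, 17, -3]
  [-3, 0, -5, -13, -8]
  [2, 1, -2, -8, -7]
  [9, 12, 8, 12, 8]
  [1, 4, 5, 4, 0]
W^⊗3:
  [2, 1, -2, -8, -7]
  [-7, -4, -5, -13, -8]
  [-4, -1, -4, -12, -7]
  [6, 9, 9, 3, 4]
  [3, 4, 1, -5, -4]
W^⊗4:
  [-4, -1, -4, -12, -7]
  [-7, -4, -7, -13, -12]
  [-6, -3, -4, -12, -9]
  [7, 9, 6, -1, 1]
  [-1, 2, -1, -9, -4]
Key observation: the optimum is the walk 3->2->5->3->2, with weight 1 + (-8) + 3 + 1 = -3.
Optimal value attained by: walk 3->2->5->3->2.
Answer: (W^⊗4)[3][2] = -3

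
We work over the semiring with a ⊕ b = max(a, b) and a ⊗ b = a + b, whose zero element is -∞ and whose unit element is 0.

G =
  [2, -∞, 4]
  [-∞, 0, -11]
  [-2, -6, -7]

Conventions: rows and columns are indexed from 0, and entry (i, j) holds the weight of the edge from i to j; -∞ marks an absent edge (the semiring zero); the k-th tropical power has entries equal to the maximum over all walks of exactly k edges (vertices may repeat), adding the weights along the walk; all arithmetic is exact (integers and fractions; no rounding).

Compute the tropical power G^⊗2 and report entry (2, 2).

G^⊗2:
  [4, -2, 6]
  [-13, 0, -11]
  [0, -6, 2]
Key observation: the optimum is the walk 2->0->2, with weight (-2) + 4 = 2.
Optimal value attained by: walk 2->0->2.
Answer: (G^⊗2)[2][2] = 2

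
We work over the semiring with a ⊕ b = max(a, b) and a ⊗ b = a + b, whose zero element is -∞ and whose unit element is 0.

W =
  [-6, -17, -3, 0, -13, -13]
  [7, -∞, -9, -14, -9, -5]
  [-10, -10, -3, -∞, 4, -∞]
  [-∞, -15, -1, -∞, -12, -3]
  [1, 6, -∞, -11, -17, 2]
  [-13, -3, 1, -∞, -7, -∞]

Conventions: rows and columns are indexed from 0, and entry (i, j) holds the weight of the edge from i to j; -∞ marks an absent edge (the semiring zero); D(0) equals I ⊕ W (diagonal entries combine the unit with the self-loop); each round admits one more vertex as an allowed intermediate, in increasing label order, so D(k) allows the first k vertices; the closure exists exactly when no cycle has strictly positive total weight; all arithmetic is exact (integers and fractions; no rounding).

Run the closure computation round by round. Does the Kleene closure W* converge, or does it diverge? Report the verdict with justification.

D(0):
  [0, -17, -3, 0, -13, -13]
  [7, 0, -9, -14, -9, -5]
  [-10, -10, 0, -∞, 4, -∞]
  [-∞, -15, -1, 0, -12, -3]
  [1, 6, -∞, -11, 0, 2]
  [-13, -3, 1, -∞, -7, 0]
D(1):
  [0, -17, -3, 0, -13, -13]
  [7, 0, 4, 7, -6, -5]
  [-10, -10, 0, -10, 4, -23]
  [-∞, -15, -1, 0, -12, -3]
  [1, 6, -2, 1, 0, 2]
  [-13, -3, 1, -13, -7, 0]
D(2):
  [0, -17, -3, 0, -13, -13]
  [7, 0, 4, 7, -6, -5]
  [-3, -10, 0, -3, 4, -15]
  [-8, -15, -1, 0, -12, -3]
  [13, 6, 10, 13, 0, 2]
  [4, -3, 1, 4, -7, 0]
Detection: at round 3, diagonal entry (4, 4) turns strictly positive.
Key observation: the cycle 4->0->2->4 has total weight 1 + (-3) + 4, which is strictly positive.
Answer: DIVERGES — positive cycle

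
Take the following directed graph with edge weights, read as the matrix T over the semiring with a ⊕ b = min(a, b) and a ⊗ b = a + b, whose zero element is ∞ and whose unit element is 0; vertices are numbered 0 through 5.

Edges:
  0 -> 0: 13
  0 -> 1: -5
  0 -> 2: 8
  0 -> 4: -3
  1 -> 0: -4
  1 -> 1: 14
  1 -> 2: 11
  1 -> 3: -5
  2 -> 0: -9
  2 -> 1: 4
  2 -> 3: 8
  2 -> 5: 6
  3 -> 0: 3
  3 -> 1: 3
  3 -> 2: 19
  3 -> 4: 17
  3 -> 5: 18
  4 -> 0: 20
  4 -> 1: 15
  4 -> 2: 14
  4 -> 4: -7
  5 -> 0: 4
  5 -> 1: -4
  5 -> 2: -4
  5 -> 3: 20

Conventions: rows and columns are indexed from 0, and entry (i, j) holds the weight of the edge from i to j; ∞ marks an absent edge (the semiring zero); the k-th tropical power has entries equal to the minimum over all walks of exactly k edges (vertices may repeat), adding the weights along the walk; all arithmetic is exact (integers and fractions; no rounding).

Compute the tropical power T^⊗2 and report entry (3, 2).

T^⊗2:
  [-9, 8, 6, -10, -10, 14]
  [-2, -9, 4, 9, -7, 13]
  [0, -14, -1, -1, -12, 26]
  [-1, -2, 11, -2, 0, 25]
  [5, 8, 7, 10, -14, 20]
  [-13, -1, 7, -9, 1, 2]
Key observation: the optimum is the walk 3->0->2, with weight 3 + 8 = 11.
Optimal value attained by: walk 3->0->2.
Answer: (T^⊗2)[3][2] = 11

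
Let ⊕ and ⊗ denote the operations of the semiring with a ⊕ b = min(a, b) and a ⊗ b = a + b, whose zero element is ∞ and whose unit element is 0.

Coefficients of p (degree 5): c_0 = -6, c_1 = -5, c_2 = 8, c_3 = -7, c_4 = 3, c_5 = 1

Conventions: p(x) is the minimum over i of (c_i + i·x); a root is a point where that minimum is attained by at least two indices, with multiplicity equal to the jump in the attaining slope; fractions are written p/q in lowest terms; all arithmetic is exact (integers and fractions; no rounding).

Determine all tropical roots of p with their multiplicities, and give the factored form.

hull edge (i=0, c=-6) to (i=3, c=-7): slope -1/3, span 3
hull edge (i=3, c=-7) to (i=5, c=1): slope 4, span 2
Factored form: p(x) = 1 ⊗ (x ⊕ (-4)) ⊗ (x ⊕ (-4)) ⊗ (x ⊕ 1/3) ⊗ (x ⊕ 1/3) ⊗ (x ⊕ 1/3)
Answer: roots = -4 (mult 2), 1/3 (mult 3)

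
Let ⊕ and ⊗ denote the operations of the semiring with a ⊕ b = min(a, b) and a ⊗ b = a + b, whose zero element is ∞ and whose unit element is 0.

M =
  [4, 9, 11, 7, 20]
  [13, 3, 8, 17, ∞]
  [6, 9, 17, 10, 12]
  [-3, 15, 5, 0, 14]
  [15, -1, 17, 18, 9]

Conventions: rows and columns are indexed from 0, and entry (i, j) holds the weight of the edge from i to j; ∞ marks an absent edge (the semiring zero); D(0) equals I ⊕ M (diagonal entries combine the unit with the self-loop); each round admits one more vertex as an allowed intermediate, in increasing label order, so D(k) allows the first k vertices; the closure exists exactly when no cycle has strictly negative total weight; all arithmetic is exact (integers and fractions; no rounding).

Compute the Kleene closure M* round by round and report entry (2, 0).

D(0):
  [0, 9, 11, 7, 20]
  [13, 0, 8, 17, ∞]
  [6, 9, 0, 10, 12]
  [-3, 15, 5, 0, 14]
  [15, -1, 17, 18, 0]
D(1):
  [0, 9, 11, 7, 20]
  [13, 0, 8, 17, 33]
  [6, 9, 0, 10, 12]
  [-3, 6, 5, 0, 14]
  [15, -1, 17, 18, 0]
D(2):
  [0, 9, 11, 7, 20]
  [13, 0, 8, 17, 33]
  [6, 9, 0, 10, 12]
  [-3, 6, 5, 0, 14]
  [12, -1, 7, 16, 0]
D(3):
  [0, 9, 11, 7, 20]
  [13, 0, 8, 17, 20]
  [6, 9, 0, 10, 12]
  [-3, 6, 5, 0, 14]
  [12, -1, 7, 16, 0]
D(4):
  [0, 9, 11, 7, 20]
  [13, 0, 8, 17, 20]
  [6, 9, 0, 10, 12]
  [-3, 6, 5, 0, 14]
  [12, -1, 7, 16, 0]
D(5):
  [0, 9, 11, 7, 20]
  [13, 0, 8, 17, 20]
  [6, 9, 0, 10, 12]
  [-3, 6, 5, 0, 14]
  [12, -1, 7, 16, 0]
Answer: M*[2][0] = 6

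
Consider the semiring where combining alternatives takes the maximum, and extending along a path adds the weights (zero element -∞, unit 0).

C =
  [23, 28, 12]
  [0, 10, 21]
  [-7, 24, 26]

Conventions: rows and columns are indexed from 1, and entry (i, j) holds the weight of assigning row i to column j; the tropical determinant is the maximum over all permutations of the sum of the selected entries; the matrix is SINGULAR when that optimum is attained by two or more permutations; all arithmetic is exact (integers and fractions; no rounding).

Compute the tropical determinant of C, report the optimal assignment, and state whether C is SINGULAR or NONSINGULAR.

σ = (1, 2, 3): 23 + 10 + 26 = 59
σ = (1, 3, 2): 23 + 21 + 24 = 68
σ = (2, 1, 3): 28 + 0 + 26 = 54
σ = (2, 3, 1): 28 + 21 + (-7) = 42
σ = (3, 1, 2): 12 + 0 + 24 = 36
σ = (3, 2, 1): 12 + 10 + (-7) = 15
Optimal value attained by: σ = (1, 3, 2).
Answer: det⊕(C) = 68; verdict: NONSINGULAR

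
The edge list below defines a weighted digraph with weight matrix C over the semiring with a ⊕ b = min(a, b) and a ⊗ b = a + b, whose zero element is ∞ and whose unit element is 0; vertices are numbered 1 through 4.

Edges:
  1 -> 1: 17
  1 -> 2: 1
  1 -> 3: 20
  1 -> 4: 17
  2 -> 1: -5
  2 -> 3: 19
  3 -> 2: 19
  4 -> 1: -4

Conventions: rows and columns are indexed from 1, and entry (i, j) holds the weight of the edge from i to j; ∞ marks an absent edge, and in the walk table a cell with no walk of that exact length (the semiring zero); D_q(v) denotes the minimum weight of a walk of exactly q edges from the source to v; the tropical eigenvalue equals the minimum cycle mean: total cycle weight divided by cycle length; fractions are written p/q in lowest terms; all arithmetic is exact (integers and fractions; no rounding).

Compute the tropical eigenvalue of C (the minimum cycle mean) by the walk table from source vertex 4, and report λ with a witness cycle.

q=0: [∞, ∞, ∞, 0]
q=1: [-4, ∞, ∞, ∞]
q=2: [13, -3, 16, 13]
q=3: [-8, 14, 16, 30]
q=4: [9, -7, 12, 9]
Optimal cycle mean attained by: cycle 1->2->1, total 1 + (-5), length 2.
Answer: λ = -2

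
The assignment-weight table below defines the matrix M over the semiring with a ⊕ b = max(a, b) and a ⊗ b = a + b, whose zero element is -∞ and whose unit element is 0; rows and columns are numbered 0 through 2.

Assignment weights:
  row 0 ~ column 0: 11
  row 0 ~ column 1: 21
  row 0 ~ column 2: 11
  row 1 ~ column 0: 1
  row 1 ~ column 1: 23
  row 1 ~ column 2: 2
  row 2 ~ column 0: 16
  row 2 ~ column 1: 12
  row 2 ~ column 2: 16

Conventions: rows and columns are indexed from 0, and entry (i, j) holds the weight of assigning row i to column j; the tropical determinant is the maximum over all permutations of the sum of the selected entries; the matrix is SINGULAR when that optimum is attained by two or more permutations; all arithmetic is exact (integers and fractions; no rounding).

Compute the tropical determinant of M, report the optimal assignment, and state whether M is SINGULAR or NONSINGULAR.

σ = (0, 1, 2): 11 + 23 + 16 = 50
σ = (0, 2, 1): 11 + 2 + 12 = 25
σ = (1, 0, 2): 21 + 1 + 16 = 38
σ = (1, 2, 0): 21 + 2 + 16 = 39
σ = (2, 0, 1): 11 + 1 + 12 = 24
σ = (2, 1, 0): 11 + 23 + 16 = 50
Optimal value attained by: σ = (0, 1, 2).
Answer: det⊕(M) = 50; verdict: SINGULAR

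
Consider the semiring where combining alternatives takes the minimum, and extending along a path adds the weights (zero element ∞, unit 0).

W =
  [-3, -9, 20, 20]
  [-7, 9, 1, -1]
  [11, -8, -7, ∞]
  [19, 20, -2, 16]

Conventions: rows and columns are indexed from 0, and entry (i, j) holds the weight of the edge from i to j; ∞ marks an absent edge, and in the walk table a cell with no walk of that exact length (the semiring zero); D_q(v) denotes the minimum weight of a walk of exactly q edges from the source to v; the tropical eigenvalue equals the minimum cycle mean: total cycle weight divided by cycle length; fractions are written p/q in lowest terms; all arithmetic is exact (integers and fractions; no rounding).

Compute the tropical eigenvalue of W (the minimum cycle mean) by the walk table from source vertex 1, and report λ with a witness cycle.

q=0: [∞, 0, ∞, ∞]
q=1: [-7, 9, 1, -1]
q=2: [-10, -16, -6, 8]
q=3: [-23, -19, -15, -17]
q=4: [-26, -32, -22, -20]
Optimal cycle mean attained by: cycle 0->1->0, total (-9) + (-7), length 2.
Answer: λ = -8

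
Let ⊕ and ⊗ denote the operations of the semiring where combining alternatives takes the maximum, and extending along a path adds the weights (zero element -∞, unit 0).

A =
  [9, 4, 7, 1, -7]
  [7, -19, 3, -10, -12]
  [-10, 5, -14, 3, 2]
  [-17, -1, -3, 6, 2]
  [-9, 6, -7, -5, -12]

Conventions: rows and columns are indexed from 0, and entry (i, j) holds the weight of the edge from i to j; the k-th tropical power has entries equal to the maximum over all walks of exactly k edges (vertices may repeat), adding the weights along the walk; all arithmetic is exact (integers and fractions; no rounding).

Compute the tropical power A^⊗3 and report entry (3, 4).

A^⊗2:
  [18, 13, 16, 10, 9]
  [16, 11, 14, 8, 5]
  [12, 8, 8, 9, 5]
  [6, 8, 3, 12, 8]
  [13, -2, 9, 1, -3]
A^⊗3:
  [27, 22, 25, 19, 18]
  [25, 20, 23, 17, 16]
  [21, 16, 19, 15, 11]
  [15, 14, 13, 18, 14]
  [22, 17, 20, 14, 11]
Key observation: the optimum is the walk 3->3->3->4, with weight 6 + 6 + 2 = 14.
Optimal value attained by: walk 3->3->3->4.
Answer: (A^⊗3)[3][4] = 14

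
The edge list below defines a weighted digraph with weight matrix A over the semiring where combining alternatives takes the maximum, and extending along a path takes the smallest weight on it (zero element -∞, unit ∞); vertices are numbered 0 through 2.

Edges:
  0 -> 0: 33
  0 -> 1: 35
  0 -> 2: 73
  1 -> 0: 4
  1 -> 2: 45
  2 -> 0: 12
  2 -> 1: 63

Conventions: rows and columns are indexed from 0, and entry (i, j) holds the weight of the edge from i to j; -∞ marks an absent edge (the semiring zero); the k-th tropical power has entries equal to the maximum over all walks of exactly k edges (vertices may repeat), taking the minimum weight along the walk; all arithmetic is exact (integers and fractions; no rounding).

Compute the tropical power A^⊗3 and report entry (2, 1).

A^⊗2:
  [33, 63, 35]
  [12, 45, 4]
  [12, 12, 45]
A^⊗3:
  [33, 35, 45]
  [12, 12, 45]
  [12, 45, 12]
Key observation: the optimum is the walk 2->1->2->1, with weight 63 min 45 min 63 = 45.
Optimal value attained by: walk 2->1->2->1.
Answer: (A^⊗3)[2][1] = 45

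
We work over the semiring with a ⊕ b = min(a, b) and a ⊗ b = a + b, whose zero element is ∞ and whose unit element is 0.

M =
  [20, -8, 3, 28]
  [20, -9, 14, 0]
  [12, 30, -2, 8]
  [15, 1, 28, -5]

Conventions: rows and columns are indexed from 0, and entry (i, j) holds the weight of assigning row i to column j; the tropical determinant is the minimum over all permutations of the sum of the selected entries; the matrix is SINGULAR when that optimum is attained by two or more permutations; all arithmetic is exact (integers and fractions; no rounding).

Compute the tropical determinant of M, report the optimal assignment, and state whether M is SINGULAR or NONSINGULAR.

σ = (0, 1, 2, 3): 20 + (-9) + (-2) + (-5) = 4
σ = (0, 1, 3, 2): 20 + (-9) + 8 + 28 = 47
σ = (0, 2, 1, 3): 20 + 14 + 30 + (-5) = 59
σ = (0, 2, 3, 1): 20 + 14 + 8 + 1 = 43
σ = (0, 3, 1, 2): 20 + 0 + 30 + 28 = 78
σ = (0, 3, 2, 1): 20 + 0 + (-2) + 1 = 19
σ = (1, 0, 2, 3): (-8) + 20 + (-2) + (-5) = 5
σ = (1, 0, 3, 2): (-8) + 20 + 8 + 28 = 48
σ = (1, 2, 0, 3): (-8) + 14 + 12 + (-5) = 13
σ = (1, 2, 3, 0): (-8) + 14 + 8 + 15 = 29
σ = (1, 3, 0, 2): (-8) + 0 + 12 + 28 = 32
σ = (1, 3, 2, 0): (-8) + 0 + (-2) + 15 = 5
σ = (2, 0, 1, 3): 3 + 20 + 30 + (-5) = 48
σ = (2, 0, 3, 1): 3 + 20 + 8 + 1 = 32
σ = (2, 1, 0, 3): 3 + (-9) + 12 + (-5) = 1
σ = (2, 1, 3, 0): 3 + (-9) + 8 + 15 = 17
σ = (2, 3, 0, 1): 3 + 0 + 12 + 1 = 16
σ = (2, 3, 1, 0): 3 + 0 + 30 + 15 = 48
σ = (3, 0, 1, 2): 28 + 20 + 30 + 28 = 106
σ = (3, 0, 2, 1): 28 + 20 + (-2) + 1 = 47
σ = (3, 1, 0, 2): 28 + (-9) + 12 + 28 = 59
σ = (3, 1, 2, 0): 28 + (-9) + (-2) + 15 = 32
σ = (3, 2, 0, 1): 28 + 14 + 12 + 1 = 55
σ = (3, 2, 1, 0): 28 + 14 + 30 + 15 = 87
Optimal value attained by: σ = (2, 1, 0, 3).
Answer: det⊕(M) = 1; verdict: NONSINGULAR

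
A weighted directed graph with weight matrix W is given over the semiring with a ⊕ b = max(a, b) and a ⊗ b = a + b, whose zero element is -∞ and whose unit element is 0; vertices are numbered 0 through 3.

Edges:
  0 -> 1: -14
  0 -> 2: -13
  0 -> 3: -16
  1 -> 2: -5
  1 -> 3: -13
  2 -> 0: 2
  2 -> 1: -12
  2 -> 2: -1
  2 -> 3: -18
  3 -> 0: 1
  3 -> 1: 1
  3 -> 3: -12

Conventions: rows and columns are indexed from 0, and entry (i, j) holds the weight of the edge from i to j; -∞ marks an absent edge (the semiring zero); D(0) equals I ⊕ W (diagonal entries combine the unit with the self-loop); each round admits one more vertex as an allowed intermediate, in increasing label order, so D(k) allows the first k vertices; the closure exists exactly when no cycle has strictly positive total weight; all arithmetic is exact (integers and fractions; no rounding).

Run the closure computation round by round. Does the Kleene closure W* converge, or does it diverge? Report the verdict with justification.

D(0):
  [0, -14, -13, -16]
  [-∞, 0, -5, -13]
  [2, -12, 0, -18]
  [1, 1, -∞, 0]
D(1):
  [0, -14, -13, -16]
  [-∞, 0, -5, -13]
  [2, -12, 0, -14]
  [1, 1, -12, 0]
D(2):
  [0, -14, -13, -16]
  [-∞, 0, -5, -13]
  [2, -12, 0, -14]
  [1, 1, -4, 0]
D(3):
  [0, -14, -13, -16]
  [-3, 0, -5, -13]
  [2, -12, 0, -14]
  [1, 1, -4, 0]
D(4):
  [0, -14, -13, -16]
  [-3, 0, -5, -13]
  [2, -12, 0, -14]
  [1, 1, -4, 0]
Key observation: every diagonal entry stays at the unit through all rounds, so no improving cycle exists.
Answer: CONVERGES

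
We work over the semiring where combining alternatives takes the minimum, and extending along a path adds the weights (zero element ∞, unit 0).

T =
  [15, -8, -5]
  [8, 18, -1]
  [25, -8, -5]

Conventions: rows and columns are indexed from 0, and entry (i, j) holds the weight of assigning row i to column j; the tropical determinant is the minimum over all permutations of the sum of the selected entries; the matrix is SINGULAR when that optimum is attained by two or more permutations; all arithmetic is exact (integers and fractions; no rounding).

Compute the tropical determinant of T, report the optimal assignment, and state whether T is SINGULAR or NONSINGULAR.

σ = (0, 1, 2): 15 + 18 + (-5) = 28
σ = (0, 2, 1): 15 + (-1) + (-8) = 6
σ = (1, 0, 2): (-8) + 8 + (-5) = -5
σ = (1, 2, 0): (-8) + (-1) + 25 = 16
σ = (2, 0, 1): (-5) + 8 + (-8) = -5
σ = (2, 1, 0): (-5) + 18 + 25 = 38
Optimal value attained by: σ = (1, 0, 2).
Answer: det⊕(T) = -5; verdict: SINGULAR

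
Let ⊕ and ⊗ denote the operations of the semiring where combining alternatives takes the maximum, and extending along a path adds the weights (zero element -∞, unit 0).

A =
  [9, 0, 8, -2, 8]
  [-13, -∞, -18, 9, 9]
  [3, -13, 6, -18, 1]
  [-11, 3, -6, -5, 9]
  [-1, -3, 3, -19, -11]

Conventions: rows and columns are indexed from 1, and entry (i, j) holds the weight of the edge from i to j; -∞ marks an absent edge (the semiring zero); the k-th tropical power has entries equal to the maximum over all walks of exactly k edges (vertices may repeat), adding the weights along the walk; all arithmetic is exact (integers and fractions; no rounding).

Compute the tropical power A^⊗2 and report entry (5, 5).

A^⊗2:
  [18, 9, 17, 9, 17]
  [8, 12, 12, 4, 18]
  [12, 3, 12, 1, 11]
  [8, 6, 12, 12, 12]
  [8, -1, 9, 6, 7]
Key observation: the optimum is the walk 5->1->5, with weight (-1) + 8 = 7.
Optimal value attained by: walk 5->1->5.
Answer: (A^⊗2)[5][5] = 7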